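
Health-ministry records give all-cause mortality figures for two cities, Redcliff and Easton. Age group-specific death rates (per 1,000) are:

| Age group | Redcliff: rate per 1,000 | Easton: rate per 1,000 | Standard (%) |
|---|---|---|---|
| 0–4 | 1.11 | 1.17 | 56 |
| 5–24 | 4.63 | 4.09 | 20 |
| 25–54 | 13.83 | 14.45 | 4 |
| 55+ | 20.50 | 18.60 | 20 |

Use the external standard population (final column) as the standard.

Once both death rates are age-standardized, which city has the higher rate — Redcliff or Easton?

Redcliff

Standard weights: 0.56, 0.20, 0.04, 0.20.
Redcliff: 0.5600×1.11 + 0.2000×4.63 + 0.0400×13.83 + 0.2000×20.50 = 6.2008 per 1,000.
Easton: 0.5600×1.17 + 0.2000×4.09 + 0.0400×14.45 + 0.2000×18.60 = 5.7712 per 1,000.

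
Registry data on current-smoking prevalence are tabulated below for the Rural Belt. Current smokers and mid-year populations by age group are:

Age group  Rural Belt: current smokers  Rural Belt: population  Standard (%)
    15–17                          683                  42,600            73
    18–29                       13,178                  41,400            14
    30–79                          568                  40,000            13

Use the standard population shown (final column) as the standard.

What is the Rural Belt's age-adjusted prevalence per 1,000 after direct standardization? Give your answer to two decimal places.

Age-specific rates per 1,000 for the Rural Belt: 16.033, 318.309, 14.200.
Standard weights: 0.73, 0.14, 0.13.
Standardized rate: 0.7300×16.033 + 0.1400×318.309 + 0.1300×14.200 = 58.1133 per 1,000.

58.11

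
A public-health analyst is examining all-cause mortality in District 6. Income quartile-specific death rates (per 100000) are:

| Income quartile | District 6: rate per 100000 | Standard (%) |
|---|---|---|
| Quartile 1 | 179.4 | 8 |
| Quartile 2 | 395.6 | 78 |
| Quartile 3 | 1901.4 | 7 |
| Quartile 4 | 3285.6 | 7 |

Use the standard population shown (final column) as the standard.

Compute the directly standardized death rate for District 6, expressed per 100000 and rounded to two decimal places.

686.01

Standard weights: 0.08, 0.78, 0.07, 0.07.
Standardized rate: 0.0800×179.4 + 0.7800×395.6 + 0.0700×1901.4 + 0.0700×3285.6 = 686.0100 per 100000.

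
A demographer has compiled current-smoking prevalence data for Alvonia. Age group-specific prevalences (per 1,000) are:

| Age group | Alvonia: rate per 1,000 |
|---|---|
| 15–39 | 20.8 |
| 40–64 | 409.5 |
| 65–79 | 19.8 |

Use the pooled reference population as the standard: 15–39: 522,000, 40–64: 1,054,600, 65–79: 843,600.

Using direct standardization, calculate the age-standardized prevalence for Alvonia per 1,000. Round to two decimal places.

Standard total = 2,420,200; weights = 0.2157, 0.4357, 0.3486.
Standardized rate: 0.2157×20.8 + 0.4357×409.5 + 0.3486×19.8 = 189.8271 per 1,000.

189.83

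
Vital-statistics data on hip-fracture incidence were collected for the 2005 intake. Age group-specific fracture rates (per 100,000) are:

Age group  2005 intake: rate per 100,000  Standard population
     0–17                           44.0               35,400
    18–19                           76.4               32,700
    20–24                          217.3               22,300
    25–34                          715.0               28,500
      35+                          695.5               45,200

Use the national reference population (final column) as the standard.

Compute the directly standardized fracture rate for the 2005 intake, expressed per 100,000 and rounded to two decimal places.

Standard total = 164,100; weights = 0.2157, 0.1993, 0.1359, 0.1737, 0.2754.
Standardized rate: 0.2157×44.0 + 0.1993×76.4 + 0.1359×217.3 + 0.1737×715.0 + 0.2754×695.5 = 369.9925 per 100,000.

369.99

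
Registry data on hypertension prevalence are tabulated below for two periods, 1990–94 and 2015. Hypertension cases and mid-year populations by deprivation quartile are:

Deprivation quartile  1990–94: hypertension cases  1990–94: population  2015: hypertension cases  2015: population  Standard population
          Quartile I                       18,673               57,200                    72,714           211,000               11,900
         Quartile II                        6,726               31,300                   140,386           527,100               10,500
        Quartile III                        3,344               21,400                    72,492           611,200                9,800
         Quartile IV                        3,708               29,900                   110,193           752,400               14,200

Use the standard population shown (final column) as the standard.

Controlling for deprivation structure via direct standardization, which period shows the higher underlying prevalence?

Deprivation-specific rates per 1,000 for 1990–94: 326.451, 214.888, 156.262, 124.013.
For 2015: 344.616, 266.337, 118.606, 146.455.
Standard total = 46,400; weights = 0.2565, 0.2263, 0.2112, 0.3060.
1990–94: 0.2565×326.451 + 0.2263×214.888 + 0.2112×156.262 + 0.3060×124.013 = 203.3071 per 1,000.
2015: 0.2565×344.616 + 0.2263×266.337 + 0.2112×118.606 + 0.3060×146.455 = 218.5231 per 1,000.
The crude rates (232.12 vs 188.32) would put 1990–94 higher, but that reflects its deprivation composition; once standardized to a common deprivation structure, 2015 has the higher underlying rate.

2015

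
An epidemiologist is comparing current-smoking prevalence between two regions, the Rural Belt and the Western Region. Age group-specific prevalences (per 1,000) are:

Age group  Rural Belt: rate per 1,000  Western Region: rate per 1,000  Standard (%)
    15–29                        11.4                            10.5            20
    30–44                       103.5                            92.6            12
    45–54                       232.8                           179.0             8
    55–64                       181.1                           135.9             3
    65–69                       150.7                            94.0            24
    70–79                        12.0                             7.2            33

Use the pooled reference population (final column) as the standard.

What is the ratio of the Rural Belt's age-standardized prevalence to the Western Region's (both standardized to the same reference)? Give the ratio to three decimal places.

Standard weights: 0.20, 0.12, 0.08, 0.03, 0.24, 0.33.
The Rural Belt: 0.2000×11.4 + 0.1200×103.5 + 0.0800×232.8 + 0.0300×181.1 + 0.2400×150.7 + 0.3300×12.0 = 78.8850 per 1,000.
The Western Region: 0.2000×10.5 + 0.1200×92.6 + 0.0800×179.0 + 0.0300×135.9 + 0.2400×94.0 + 0.3300×7.2 = 56.5450 per 1,000.
Ratio = 78.8850 ÷ 56.5450 = 1.39508.

1.395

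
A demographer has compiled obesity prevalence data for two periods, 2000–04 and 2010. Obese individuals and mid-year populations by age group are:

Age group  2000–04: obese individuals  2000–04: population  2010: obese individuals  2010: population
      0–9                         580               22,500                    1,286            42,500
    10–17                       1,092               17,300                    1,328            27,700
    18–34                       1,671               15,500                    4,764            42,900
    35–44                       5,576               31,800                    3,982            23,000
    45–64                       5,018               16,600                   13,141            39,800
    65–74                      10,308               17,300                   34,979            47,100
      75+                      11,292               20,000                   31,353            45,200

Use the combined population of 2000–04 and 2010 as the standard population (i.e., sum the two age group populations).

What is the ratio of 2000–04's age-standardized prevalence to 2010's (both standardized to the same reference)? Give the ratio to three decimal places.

Age-specific rates per 1,000 for 2000–04: 25.778, 63.121, 107.806, 175.346, 302.289, 595.838, 564.600.
For 2010: 30.259, 47.942, 111.049, 173.130, 330.176, 742.654, 693.650.
Combined standard total = 409,200; weights = 0.1588, 0.1100, 0.1427, 0.1339, 0.1378, 0.1574, 0.1593.
2000–04: 0.1588×25.778 + 0.1100×63.121 + 0.1427×107.806 + 0.1339×175.346 + 0.1378×302.289 + 0.1574×595.838 + 0.1593×564.600 = 275.3027 per 1,000.
2010: 0.1588×30.259 + 0.1100×47.942 + 0.1427×111.049 + 0.1339×173.130 + 0.1378×330.176 + 0.1574×742.654 + 0.1593×693.650 = 322.0231 per 1,000.
Ratio = 275.3027 ÷ 322.0231 = 0.85492.

0.855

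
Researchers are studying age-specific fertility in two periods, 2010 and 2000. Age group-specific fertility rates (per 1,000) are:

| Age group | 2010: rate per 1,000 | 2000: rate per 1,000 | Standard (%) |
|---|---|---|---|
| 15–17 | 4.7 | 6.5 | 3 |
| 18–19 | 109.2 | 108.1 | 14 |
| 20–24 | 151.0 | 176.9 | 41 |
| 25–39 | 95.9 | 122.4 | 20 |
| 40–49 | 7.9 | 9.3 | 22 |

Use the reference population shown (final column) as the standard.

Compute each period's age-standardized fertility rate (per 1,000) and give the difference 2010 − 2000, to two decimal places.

-16.13

Standard weights: 0.03, 0.14, 0.41, 0.20, 0.22.
2010: 0.0300×4.7 + 0.1400×109.2 + 0.4100×151.0 + 0.2000×95.9 + 0.2200×7.9 = 98.2570 per 1,000.
2000: 0.0300×6.5 + 0.1400×108.1 + 0.4100×176.9 + 0.2000×122.4 + 0.2200×9.3 = 114.3840 per 1,000.
Difference = 98.2570 − 114.3840 = -16.1270.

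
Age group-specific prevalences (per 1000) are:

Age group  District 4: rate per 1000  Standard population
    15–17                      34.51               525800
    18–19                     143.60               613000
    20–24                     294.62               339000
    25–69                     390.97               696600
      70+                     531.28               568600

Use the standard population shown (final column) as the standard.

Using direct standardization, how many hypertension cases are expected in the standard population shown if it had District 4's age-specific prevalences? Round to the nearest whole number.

Expected hypertension cases = Σ (standard pop × age-specific rate ÷ 1000)
= 525800×34.51/1000 + 613000×143.60/1000 + 339000×294.62/1000 + 696600×390.97/1000 + 568600×531.28/1000
= 18145.36 + 88026.80 + 99876.18 + 272349.70 + 302085.81 = 780483.85.

780484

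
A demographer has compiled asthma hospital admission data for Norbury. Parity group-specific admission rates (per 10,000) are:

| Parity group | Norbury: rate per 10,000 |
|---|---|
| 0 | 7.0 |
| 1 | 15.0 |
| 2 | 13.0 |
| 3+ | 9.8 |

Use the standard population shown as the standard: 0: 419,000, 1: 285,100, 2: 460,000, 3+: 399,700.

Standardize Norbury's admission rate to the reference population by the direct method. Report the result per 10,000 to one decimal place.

10.9

Standard total = 1,563,800; weights = 0.2679, 0.1823, 0.2942, 0.2556.
Standardized rate: 0.2679×7.0 + 0.1823×15.0 + 0.2942×13.0 + 0.2556×9.8 = 10.9391 per 10,000.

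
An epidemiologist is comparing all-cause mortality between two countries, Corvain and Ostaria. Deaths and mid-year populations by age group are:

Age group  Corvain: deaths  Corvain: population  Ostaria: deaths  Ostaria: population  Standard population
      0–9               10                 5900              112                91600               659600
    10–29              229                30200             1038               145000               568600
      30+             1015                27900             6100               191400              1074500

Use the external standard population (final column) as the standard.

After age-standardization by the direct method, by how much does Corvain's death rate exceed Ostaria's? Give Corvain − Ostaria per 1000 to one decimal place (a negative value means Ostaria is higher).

2.3

Age-specific rates per 1000 for Corvain: 1.695, 7.583, 36.380.
For Ostaria: 1.223, 7.159, 31.870.
Standard total = 2302700; weights = 0.2864, 0.2469, 0.4666.
Corvain: 0.2864×1.695 + 0.2469×7.583 + 0.4666×36.380 = 19.3337 per 1000.
Ostaria: 0.2864×1.223 + 0.2469×7.159 + 0.4666×31.870 = 16.9895 per 1000.
Difference = 19.3337 − 16.9895 = 2.3442.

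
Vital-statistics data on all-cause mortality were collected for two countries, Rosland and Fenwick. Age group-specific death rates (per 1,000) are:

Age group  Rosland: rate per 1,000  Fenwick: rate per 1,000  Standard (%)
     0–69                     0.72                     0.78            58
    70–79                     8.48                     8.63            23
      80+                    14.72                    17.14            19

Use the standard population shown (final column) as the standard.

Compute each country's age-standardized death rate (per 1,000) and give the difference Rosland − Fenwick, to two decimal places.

Standard weights: 0.58, 0.23, 0.19.
Rosland: 0.5800×0.72 + 0.2300×8.48 + 0.1900×14.72 = 5.1648 per 1,000.
Fenwick: 0.5800×0.78 + 0.2300×8.63 + 0.1900×17.14 = 5.6939 per 1,000.
Difference = 5.1648 − 5.6939 = -0.5291.

-0.53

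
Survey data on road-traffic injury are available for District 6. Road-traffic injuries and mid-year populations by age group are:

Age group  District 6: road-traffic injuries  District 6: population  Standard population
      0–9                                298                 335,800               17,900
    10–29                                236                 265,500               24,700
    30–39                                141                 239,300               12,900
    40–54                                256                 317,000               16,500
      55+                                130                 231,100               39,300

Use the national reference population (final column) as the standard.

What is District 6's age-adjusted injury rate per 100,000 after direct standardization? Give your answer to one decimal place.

Age-specific rates per 100,000 for District 6: 88.74, 88.89, 58.92, 80.76, 56.25.
Standard total = 111,300; weights = 0.1608, 0.2219, 0.1159, 0.1482, 0.3531.
Standardized rate: 0.1608×88.74 + 0.2219×88.89 + 0.1159×58.92 + 0.1482×80.76 + 0.3531×56.25 = 72.6629 per 100,000.

72.7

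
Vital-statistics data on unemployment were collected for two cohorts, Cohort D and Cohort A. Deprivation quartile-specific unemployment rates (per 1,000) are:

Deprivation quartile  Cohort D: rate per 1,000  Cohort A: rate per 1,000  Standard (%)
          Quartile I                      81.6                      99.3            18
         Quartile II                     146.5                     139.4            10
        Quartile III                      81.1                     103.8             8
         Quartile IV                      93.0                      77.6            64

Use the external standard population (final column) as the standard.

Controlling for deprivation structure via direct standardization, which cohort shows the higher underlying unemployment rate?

Cohort D

Standard weights: 0.18, 0.10, 0.08, 0.64.
Cohort D: 0.1800×81.6 + 0.1000×146.5 + 0.0800×81.1 + 0.6400×93.0 = 95.3460 per 1,000.
Cohort A: 0.1800×99.3 + 0.1000×139.4 + 0.0800×103.8 + 0.6400×77.6 = 89.7820 per 1,000.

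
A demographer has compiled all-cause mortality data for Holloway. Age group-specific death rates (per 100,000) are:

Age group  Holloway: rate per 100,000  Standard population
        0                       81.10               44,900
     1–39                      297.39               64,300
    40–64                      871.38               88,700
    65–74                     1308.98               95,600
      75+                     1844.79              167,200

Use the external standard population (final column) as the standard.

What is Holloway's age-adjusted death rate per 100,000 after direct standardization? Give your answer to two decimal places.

Standard total = 460,700; weights = 0.0975, 0.1396, 0.1925, 0.2075, 0.3629.
Standardized rate: 0.0975×81.10 + 0.1396×297.39 + 0.1925×871.38 + 0.2075×1308.98 + 0.3629×1844.79 = 1158.3294 per 100,000.

1158.33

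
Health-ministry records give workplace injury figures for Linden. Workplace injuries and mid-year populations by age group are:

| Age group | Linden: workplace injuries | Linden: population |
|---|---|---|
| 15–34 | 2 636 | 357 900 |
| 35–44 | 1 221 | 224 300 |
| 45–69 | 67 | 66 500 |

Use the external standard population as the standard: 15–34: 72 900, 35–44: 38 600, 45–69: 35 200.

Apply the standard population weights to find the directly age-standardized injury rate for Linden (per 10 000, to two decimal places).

53.34

Age-specific rates per 10 000 for Linden: 73.65, 54.44, 10.08.
Standard total = 146 700; weights = 0.4969, 0.2631, 0.2399.
Standardized rate: 0.4969×73.65 + 0.2631×54.44 + 0.2399×10.08 = 53.3408 per 10 000.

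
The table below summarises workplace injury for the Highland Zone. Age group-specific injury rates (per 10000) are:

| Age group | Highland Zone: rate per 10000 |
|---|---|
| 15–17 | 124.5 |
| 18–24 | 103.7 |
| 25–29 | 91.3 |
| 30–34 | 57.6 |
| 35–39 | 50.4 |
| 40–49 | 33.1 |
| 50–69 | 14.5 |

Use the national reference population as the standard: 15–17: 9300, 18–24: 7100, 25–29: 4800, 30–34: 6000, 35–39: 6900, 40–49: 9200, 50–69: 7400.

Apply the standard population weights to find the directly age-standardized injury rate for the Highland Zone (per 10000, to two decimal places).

Standard total = 50700; weights = 0.1834, 0.1400, 0.0947, 0.1183, 0.1361, 0.1815, 0.1460.
Standardized rate: 0.1834×124.5 + 0.1400×103.7 + 0.0947×91.3 + 0.1183×57.6 + 0.1361×50.4 + 0.1815×33.1 + 0.1460×14.5 = 67.8016 per 10000.

67.80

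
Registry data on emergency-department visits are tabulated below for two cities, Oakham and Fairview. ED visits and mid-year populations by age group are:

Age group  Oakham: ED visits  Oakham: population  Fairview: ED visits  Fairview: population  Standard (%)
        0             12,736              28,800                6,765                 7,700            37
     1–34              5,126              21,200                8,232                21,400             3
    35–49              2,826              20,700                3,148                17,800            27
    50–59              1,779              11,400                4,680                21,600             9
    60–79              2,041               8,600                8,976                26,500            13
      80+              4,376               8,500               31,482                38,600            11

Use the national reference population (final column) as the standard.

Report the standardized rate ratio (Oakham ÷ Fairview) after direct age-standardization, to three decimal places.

Age-specific rates per 1,000 for Oakham: 442.222, 241.792, 136.522, 156.053, 237.326, 514.824.
For Fairview: 878.571, 384.673, 176.854, 216.667, 338.717, 815.596.
Standard weights: 0.37, 0.03, 0.27, 0.09, 0.13, 0.11.
Oakham: 0.3700×442.222 + 0.0300×241.792 + 0.2700×136.522 + 0.0900×156.053 + 0.1300×237.326 + 0.1100×514.824 = 309.2645 per 1,000.
Fairview: 0.3700×878.571 + 0.0300×384.673 + 0.2700×176.854 + 0.0900×216.667 + 0.1300×338.717 + 0.1100×815.596 = 537.6109 per 1,000.
Ratio = 309.2645 ÷ 537.6109 = 0.57526.

0.575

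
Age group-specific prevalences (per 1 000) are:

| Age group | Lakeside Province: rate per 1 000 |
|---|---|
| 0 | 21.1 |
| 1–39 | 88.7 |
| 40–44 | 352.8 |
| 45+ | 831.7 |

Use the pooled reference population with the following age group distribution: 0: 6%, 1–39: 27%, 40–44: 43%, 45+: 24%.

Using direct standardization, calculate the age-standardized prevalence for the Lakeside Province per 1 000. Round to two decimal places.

Standard weights: 0.06, 0.27, 0.43, 0.24.
Standardized rate: 0.0600×21.1 + 0.2700×88.7 + 0.4300×352.8 + 0.2400×831.7 = 376.5270 per 1 000.

376.53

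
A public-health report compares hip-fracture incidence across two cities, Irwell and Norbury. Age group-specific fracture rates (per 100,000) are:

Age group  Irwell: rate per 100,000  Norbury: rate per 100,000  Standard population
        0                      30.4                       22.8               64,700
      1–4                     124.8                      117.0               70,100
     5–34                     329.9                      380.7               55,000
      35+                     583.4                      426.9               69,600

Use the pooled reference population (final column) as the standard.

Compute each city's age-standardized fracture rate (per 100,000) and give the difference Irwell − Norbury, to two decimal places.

35.22

Standard total = 259,400; weights = 0.2494, 0.2702, 0.2120, 0.2683.
Irwell: 0.2494×30.4 + 0.2702×124.8 + 0.2120×329.9 + 0.2683×583.4 = 267.7891 per 100,000.
Norbury: 0.2494×22.8 + 0.2702×117.0 + 0.2120×380.7 + 0.2683×426.9 = 232.5659 per 100,000.
Difference = 267.7891 − 232.5659 = 35.2232.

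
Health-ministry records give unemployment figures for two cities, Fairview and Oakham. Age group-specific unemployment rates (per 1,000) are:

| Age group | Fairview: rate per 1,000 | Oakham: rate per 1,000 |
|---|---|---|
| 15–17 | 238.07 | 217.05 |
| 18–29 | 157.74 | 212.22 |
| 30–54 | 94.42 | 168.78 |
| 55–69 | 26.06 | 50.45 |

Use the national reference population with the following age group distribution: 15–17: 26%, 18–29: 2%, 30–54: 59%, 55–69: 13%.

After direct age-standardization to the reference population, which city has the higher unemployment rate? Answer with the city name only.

Standard weights: 0.26, 0.02, 0.59, 0.13.
Fairview: 0.2600×238.07 + 0.0200×157.74 + 0.5900×94.42 + 0.1300×26.06 = 124.1486 per 1,000.
Oakham: 0.2600×217.05 + 0.0200×212.22 + 0.5900×168.78 + 0.1300×50.45 = 166.8161 per 1,000.

Oakham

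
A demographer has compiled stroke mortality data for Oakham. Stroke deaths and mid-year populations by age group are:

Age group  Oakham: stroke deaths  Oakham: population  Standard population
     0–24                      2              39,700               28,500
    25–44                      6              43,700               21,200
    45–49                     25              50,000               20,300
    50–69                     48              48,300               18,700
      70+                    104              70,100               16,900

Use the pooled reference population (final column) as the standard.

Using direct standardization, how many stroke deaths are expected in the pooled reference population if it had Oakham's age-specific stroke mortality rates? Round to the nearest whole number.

Age-specific rates per 100,000 for Oakham: 5.04, 13.73, 50.00, 99.38, 148.36.
Expected stroke deaths = Σ (standard pop × age-specific rate ÷ 100,000)
= 28,500×5.04/100,000 + 21,200×13.73/100,000 + 20,300×50.00/100,000 + 18,700×99.38/100,000 + 16,900×148.36/100,000
= 1.44 + 2.91 + 10.15 + 18.58 + 25.07 = 58.15.

58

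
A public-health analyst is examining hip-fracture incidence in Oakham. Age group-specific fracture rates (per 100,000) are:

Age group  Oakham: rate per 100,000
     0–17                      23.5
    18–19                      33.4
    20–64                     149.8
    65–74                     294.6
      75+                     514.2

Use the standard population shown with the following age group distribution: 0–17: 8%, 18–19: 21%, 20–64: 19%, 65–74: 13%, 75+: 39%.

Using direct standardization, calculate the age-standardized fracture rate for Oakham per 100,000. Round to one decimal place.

Standard weights: 0.08, 0.21, 0.19, 0.13, 0.39.
Standardized rate: 0.0800×23.5 + 0.2100×33.4 + 0.1900×149.8 + 0.1300×294.6 + 0.3900×514.2 = 276.1920 per 100,000.

276.2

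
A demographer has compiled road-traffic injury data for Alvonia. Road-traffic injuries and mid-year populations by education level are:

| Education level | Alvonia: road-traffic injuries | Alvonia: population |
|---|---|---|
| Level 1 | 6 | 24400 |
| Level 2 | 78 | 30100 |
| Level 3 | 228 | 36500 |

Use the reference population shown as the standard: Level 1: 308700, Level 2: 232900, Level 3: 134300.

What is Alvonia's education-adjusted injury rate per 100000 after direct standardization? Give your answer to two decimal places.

224.64

Education-specific rates per 100000 for Alvonia: 24.59, 259.14, 624.66.
Standard total = 675900; weights = 0.4567, 0.3446, 0.1987.
Standardized rate: 0.4567×24.59 + 0.3446×259.14 + 0.1987×624.66 = 224.6417 per 100000.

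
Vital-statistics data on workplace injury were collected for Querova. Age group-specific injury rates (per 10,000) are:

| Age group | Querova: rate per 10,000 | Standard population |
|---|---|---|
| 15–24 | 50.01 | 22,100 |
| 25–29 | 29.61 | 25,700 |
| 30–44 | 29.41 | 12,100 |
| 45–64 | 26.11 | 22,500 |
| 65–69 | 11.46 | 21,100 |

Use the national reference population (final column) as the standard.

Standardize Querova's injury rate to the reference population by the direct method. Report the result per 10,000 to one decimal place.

Standard total = 103,500; weights = 0.2135, 0.2483, 0.1169, 0.2174, 0.2039.
Standardized rate: 0.2135×50.01 + 0.2483×29.61 + 0.1169×29.41 + 0.2174×26.11 + 0.2039×11.46 = 29.4815 per 10,000.

29.5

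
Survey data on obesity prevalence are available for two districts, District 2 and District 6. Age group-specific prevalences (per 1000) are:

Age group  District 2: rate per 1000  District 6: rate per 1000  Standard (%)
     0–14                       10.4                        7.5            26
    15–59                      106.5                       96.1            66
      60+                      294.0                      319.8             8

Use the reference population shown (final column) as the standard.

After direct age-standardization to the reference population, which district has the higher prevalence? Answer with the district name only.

District 2

Standard weights: 0.26, 0.66, 0.08.
District 2: 0.2600×10.4 + 0.6600×106.5 + 0.0800×294.0 = 96.5140 per 1000.
District 6: 0.2600×7.5 + 0.6600×96.1 + 0.0800×319.8 = 90.9600 per 1000.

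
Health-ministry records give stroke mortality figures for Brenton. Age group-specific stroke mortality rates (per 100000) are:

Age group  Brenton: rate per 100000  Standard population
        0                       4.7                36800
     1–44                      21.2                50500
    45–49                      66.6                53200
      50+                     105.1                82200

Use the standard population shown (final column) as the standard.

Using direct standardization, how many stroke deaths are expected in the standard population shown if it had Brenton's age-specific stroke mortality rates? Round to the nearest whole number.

134

Expected stroke deaths = Σ (standard pop × age-specific rate ÷ 100000)
= 36800×4.7/100000 + 50500×21.2/100000 + 53200×66.6/100000 + 82200×105.1/100000
= 1.73 + 10.71 + 35.43 + 86.39 = 134.26.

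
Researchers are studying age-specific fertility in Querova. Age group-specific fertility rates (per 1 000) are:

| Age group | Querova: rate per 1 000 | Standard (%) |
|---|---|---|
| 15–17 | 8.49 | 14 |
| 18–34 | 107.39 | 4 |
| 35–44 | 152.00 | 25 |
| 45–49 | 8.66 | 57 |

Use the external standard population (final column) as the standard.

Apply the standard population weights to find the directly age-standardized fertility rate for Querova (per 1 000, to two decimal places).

48.42

Standard weights: 0.14, 0.04, 0.25, 0.57.
Standardized rate: 0.1400×8.49 + 0.0400×107.39 + 0.2500×152.00 + 0.5700×8.66 = 48.4204 per 1 000.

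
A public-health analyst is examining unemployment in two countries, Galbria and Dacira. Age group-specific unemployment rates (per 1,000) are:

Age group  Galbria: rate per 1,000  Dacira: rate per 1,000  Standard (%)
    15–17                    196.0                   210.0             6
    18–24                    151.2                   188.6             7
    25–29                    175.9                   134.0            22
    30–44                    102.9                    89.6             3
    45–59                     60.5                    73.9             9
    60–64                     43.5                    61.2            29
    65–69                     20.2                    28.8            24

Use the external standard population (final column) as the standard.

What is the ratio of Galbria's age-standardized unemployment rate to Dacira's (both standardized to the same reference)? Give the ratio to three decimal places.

0.975

Standard weights: 0.06, 0.07, 0.22, 0.03, 0.09, 0.29, 0.24.
Galbria: 0.0600×196.0 + 0.0700×151.2 + 0.2200×175.9 + 0.0300×102.9 + 0.0900×60.5 + 0.2900×43.5 + 0.2400×20.2 = 87.0370 per 1,000.
Dacira: 0.0600×210.0 + 0.0700×188.6 + 0.2200×134.0 + 0.0300×89.6 + 0.0900×73.9 + 0.2900×61.2 + 0.2400×28.8 = 89.2810 per 1,000.
Ratio = 87.0370 ÷ 89.2810 = 0.97487.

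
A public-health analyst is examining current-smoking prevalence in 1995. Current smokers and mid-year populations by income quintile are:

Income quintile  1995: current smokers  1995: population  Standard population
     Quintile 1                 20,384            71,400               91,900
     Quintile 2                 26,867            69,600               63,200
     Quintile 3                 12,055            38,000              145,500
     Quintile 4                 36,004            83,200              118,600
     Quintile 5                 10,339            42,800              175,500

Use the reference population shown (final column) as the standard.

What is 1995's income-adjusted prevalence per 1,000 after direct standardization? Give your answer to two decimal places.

320.34

Income-specific rates per 1,000 for 1995: 285.490, 386.020, 317.237, 432.740, 241.565.
Standard total = 594,700; weights = 0.1545, 0.1063, 0.2447, 0.1994, 0.2951.
Standardized rate: 0.1545×285.490 + 0.1063×386.020 + 0.2447×317.237 + 0.1994×432.740 + 0.2951×241.565 = 320.3442 per 1,000.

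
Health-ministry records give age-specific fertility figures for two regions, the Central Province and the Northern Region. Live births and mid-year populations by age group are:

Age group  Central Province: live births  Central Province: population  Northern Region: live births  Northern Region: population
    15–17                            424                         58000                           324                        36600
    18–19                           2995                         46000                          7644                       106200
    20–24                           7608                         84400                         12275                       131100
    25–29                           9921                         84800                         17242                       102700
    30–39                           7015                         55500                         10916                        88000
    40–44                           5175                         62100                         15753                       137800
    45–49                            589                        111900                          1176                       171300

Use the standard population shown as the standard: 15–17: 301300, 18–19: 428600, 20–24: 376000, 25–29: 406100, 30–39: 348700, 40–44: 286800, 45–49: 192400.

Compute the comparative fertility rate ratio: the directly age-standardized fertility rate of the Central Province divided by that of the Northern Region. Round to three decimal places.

0.842

Age-specific rates per 1000 for the Central Province: 7.310, 65.109, 90.142, 116.993, 126.396, 83.333, 5.264.
For the Northern Region: 8.852, 71.977, 93.631, 167.887, 124.045, 114.318, 6.865.
Standard total = 2339900; weights = 0.1288, 0.1832, 0.1607, 0.1736, 0.1490, 0.1226, 0.0822.
The Central Province: 0.1288×7.310 + 0.1832×65.109 + 0.1607×90.142 + 0.1736×116.993 + 0.1490×126.396 + 0.1226×83.333 + 0.0822×5.264 = 77.1399 per 1000.
The Northern Region: 0.1288×8.852 + 0.1832×71.977 + 0.1607×93.631 + 0.1736×167.887 + 0.1490×124.045 + 0.1226×114.318 + 0.0822×6.865 = 91.5692 per 1000.
Ratio = 77.1399 ÷ 91.5692 = 0.84242.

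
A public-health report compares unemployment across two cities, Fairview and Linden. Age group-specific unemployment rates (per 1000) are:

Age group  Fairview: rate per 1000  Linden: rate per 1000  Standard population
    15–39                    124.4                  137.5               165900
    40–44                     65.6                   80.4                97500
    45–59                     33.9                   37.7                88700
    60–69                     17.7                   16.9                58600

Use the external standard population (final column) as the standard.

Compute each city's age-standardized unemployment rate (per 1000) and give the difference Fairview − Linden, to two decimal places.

Standard total = 410700; weights = 0.4039, 0.2374, 0.2160, 0.1427.
Fairview: 0.4039×124.4 + 0.2374×65.6 + 0.2160×33.9 + 0.1427×17.7 = 75.6711 per 1000.
Linden: 0.4039×137.5 + 0.2374×80.4 + 0.2160×37.7 + 0.1427×16.9 = 85.1828 per 1000.
Difference = 75.6711 − 85.1828 = -9.5117.

-9.51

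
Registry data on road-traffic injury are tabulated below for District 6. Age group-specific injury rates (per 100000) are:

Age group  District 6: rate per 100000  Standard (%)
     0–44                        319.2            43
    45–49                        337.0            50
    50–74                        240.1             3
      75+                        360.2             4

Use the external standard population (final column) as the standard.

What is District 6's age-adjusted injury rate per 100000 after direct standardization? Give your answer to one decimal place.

Standard weights: 0.43, 0.50, 0.03, 0.04.
Standardized rate: 0.4300×319.2 + 0.5000×337.0 + 0.0300×240.1 + 0.0400×360.2 = 327.3670 per 100000.

327.4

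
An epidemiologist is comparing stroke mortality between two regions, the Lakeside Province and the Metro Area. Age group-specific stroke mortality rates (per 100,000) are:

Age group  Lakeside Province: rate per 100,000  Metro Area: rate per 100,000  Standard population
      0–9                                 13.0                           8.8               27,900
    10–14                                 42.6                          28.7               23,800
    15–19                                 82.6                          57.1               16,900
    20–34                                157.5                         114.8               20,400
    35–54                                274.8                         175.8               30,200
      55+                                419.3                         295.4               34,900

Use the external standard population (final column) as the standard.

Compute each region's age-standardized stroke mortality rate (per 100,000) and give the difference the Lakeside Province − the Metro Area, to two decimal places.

58.82

Standard total = 154,100; weights = 0.1811, 0.1544, 0.1097, 0.1324, 0.1960, 0.2265.
The Lakeside Province: 0.1811×13.0 + 0.1544×42.6 + 0.1097×82.6 + 0.1324×157.5 + 0.1960×274.8 + 0.2265×419.3 = 187.6577 per 100,000.
The Metro Area: 0.1811×8.8 + 0.1544×28.7 + 0.1097×57.1 + 0.1324×114.8 + 0.1960×175.8 + 0.2265×295.4 = 128.8391 per 100,000.
Difference = 187.6577 − 128.8391 = 58.8186.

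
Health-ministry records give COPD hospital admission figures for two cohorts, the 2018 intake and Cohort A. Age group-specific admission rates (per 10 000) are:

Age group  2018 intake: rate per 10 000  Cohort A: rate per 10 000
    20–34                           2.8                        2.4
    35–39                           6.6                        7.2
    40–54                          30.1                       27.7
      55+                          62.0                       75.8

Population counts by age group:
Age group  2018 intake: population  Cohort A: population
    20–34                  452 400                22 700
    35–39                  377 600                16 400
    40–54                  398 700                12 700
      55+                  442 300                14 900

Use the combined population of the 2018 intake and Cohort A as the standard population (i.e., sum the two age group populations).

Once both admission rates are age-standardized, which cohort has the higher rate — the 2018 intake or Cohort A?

Combined standard total = 1 737 700; weights = 0.2734, 0.2267, 0.2367, 0.2631.
The 2018 intake: 0.2734×2.8 + 0.2267×6.6 + 0.2367×30.1 + 0.2631×62.0 = 25.7008 per 10 000.
Cohort A: 0.2734×2.4 + 0.2267×7.2 + 0.2367×27.7 + 0.2631×75.8 = 28.7901 per 10 000.
The crude rates (25.84 vs 24.79) would put the 2018 intake higher, but that reflects its age composition; once standardized to a common age structure, Cohort A has the higher underlying rate.

Cohort A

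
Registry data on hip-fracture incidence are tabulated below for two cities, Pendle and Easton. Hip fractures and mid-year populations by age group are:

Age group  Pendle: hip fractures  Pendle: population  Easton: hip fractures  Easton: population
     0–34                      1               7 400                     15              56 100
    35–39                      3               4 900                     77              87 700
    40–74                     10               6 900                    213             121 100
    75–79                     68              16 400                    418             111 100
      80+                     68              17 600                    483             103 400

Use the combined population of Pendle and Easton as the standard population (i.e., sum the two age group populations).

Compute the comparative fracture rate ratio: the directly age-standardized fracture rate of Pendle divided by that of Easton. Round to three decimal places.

0.911

Age-specific rates per 100 000 for Pendle: 13.51, 61.22, 144.93, 414.63, 386.36.
For Easton: 26.74, 87.80, 175.89, 376.24, 467.12.
Combined standard total = 532 600; weights = 0.1192, 0.1739, 0.2403, 0.2394, 0.2272.
Pendle: 0.1192×13.51 + 0.1739×61.22 + 0.2403×144.93 + 0.2394×414.63 + 0.2272×386.36 = 234.1233 per 100 000.
Easton: 0.1192×26.74 + 0.1739×87.80 + 0.2403×175.89 + 0.2394×376.24 + 0.2272×467.12 = 256.9157 per 100 000.
Ratio = 234.1233 ÷ 256.9157 = 0.91128.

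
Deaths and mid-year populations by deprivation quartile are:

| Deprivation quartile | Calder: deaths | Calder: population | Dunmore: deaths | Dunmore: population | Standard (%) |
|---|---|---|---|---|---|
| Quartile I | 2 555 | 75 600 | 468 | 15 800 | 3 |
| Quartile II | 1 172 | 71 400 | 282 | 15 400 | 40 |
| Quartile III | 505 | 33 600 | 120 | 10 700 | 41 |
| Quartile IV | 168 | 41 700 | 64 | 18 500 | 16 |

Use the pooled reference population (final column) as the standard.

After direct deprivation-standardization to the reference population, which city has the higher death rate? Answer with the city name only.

Calder

Deprivation-specific rates per 100 000 for Calder: 3379.63, 1641.46, 1502.98, 402.88.
For Dunmore: 2962.03, 1831.17, 1121.50, 345.95.
Standard weights: 0.03, 0.40, 0.41, 0.16.
Calder: 0.0300×3379.63 + 0.4000×1641.46 + 0.4100×1502.98 + 0.1600×402.88 = 1438.6522 per 100 000.
Dunmore: 0.0300×2962.03 + 0.4000×1831.17 + 0.4100×1121.50 + 0.1600×345.95 = 1336.4927 per 100 000.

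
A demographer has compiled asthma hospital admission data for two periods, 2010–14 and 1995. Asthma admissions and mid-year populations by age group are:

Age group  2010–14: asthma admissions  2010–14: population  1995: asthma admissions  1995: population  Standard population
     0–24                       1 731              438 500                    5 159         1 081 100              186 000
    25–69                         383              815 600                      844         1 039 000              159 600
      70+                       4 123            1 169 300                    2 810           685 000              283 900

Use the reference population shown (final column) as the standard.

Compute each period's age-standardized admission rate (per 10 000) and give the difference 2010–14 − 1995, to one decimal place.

Age-specific rates per 10 000 for 2010–14: 39.48, 4.70, 35.26.
For 1995: 47.72, 8.12, 41.02.
Standard total = 629 500; weights = 0.2955, 0.2535, 0.4510.
2010–14: 0.2955×39.48 + 0.2535×4.70 + 0.4510×35.26 = 28.7567 per 10 000.
1995: 0.2955×47.72 + 0.2535×8.12 + 0.4510×41.02 = 34.6600 per 10 000.
Difference = 28.7567 − 34.6600 = -5.9033.

-5.9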